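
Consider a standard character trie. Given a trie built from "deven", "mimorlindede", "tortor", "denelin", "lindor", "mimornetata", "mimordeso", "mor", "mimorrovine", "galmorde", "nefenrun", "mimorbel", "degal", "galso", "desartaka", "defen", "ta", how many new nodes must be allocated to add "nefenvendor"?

6

The longest prefix of "nefenvendor" already in the trie is "nefen" (length 5).
Each of the 6 remaining characters creates one node.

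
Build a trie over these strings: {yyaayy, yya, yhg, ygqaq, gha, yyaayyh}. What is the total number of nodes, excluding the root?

16

Trace insertions, counting only characters that open a new branch:
  "yyaayy" → 6 new (y, y, a, a, y, y)
  "yya" → prefix "yya" already present; 0 new (none)
  "yhg" → prefix "y" already present; 2 new (h, g)
  "ygqaq" → prefix "y" already present; 4 new (g, q, a, q)
  "gha" → 3 new (g, h, a)
  "yyaayyh" → prefix "yyaayy" already present; 1 new (h)
Total nodes = 6 + 0 + 2 + 4 + 3 + 1 = 16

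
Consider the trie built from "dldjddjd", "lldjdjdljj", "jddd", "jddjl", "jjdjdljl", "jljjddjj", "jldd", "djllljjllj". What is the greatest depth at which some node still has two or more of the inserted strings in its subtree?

The deepest shared node is where two words last agree before diverging.
e.g. "jddd" and "jddjl" share the prefix "jdd" of length 3; no pair shares a longer one.
Longest shared-prefix length: 3

3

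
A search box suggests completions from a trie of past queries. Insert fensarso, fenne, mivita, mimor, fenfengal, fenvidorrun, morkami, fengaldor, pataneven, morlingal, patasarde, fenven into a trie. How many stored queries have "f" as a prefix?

6

Filter for entries beginning with "f":
Words under "f": fenfengal, fengaldor, fenne, fensarso, fenven, fenvidorrun
Count: 6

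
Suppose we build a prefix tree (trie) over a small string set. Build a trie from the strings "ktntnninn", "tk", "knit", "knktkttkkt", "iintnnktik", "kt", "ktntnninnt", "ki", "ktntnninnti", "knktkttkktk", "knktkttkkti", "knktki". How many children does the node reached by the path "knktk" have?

The children of the "knktk" node are the distinct next characters among strings starting with "knktk".
Characters that immediately follow "knktk" among the stored strings: {i, t}.
That node has 2 child edges.

2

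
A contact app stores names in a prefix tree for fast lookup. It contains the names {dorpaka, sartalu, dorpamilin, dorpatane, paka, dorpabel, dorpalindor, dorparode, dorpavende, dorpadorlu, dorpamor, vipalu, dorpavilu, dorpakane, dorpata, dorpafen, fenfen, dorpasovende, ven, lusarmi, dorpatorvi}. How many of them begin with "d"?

Walk to "d"; the words in its subtree are exactly those with that prefix.
Matches: "dorpabel", "dorpadorlu", "dorpafen", "dorpaka", "dorpakane", "dorpalindor", "dorpamilin", "dorpamor", "dorparode", "dorpasovende", "dorpata", "dorpatane", "dorpatorvi", "dorpavende", "dorpavilu"
Count: 15

15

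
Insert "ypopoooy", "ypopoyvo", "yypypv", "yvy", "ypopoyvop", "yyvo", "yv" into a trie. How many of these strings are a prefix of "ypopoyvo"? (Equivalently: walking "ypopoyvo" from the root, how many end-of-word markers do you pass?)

Traverse "ypopoyvo" character by character; count nodes along the way that are marked as word ends.
Prefixes of the query that are stored words: "ypopoyvo"
Count: 1

1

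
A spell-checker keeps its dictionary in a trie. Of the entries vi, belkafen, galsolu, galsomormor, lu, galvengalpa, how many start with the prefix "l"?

1

Filter for entries beginning with "l":
Matches: "lu"
Count: 1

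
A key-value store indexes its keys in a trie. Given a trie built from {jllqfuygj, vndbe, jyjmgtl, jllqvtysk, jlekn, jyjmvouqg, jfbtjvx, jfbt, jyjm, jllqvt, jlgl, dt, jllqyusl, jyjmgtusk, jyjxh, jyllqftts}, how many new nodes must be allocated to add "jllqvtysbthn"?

4

Walking "jllqvtysbthn" from the root, the first 8 characters ("jllqvtys") follow existing edges; "b" is the first miss.
New nodes needed: |"jllqvtysbthn"| − 8 = 12 − 8 = 4.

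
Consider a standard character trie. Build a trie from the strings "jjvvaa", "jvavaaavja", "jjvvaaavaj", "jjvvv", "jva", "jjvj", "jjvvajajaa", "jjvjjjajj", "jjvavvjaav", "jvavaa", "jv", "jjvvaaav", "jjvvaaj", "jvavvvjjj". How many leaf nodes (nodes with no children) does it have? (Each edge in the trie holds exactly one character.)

Leaves are exactly the stored words that no other stored word extends.
Those words: "jjvavvjaav", "jjvjjjajj", "jjvvaaavaj", "jjvvaaj", "jjvvajajaa", "jjvvv", "jvavaaavja", "jvavvvjjj"
Leaf count: 8

8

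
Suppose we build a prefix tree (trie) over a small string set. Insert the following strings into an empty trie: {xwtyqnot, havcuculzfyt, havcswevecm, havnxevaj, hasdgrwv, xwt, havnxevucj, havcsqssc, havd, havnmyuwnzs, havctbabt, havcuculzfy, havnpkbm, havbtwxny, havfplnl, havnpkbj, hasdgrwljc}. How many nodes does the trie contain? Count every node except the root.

78

Trace insertions, counting only characters that open a new branch:
  "xwtyqnot" → 8 new (x, w, t, y, q, n, o, t)
  "havcuculzfyt" → 12 new (h, a, v, c, u, c, u, l, z, f, y, t)
  "havcswevecm" → prefix "havc" already present; 7 new (s, w, e, v, e, c, m)
  "havnxevaj" → prefix "hav" already present; 6 new (n, x, e, v, a, j)
  "hasdgrwv" → prefix "ha" already present; 6 new (s, d, g, r, w, v)
  "xwt" → prefix "xwt" already present; 0 new (none)
  "havnxevucj" → prefix "havnxev" already present; 3 new (u, c, j)
  "havcsqssc" → prefix "havcs" already present; 4 new (q, s, s, c)
  "havd" → prefix "hav" already present; 1 new (d)
  "havnmyuwnzs" → prefix "havn" already present; 7 new (m, y, u, w, n, z, s)
  "havctbabt" → prefix "havc" already present; 5 new (t, b, a, b, t)
  "havcuculzfy" → prefix "havcuculzfy" already present; 0 new (none)
  "havnpkbm" → prefix "havn" already present; 4 new (p, k, b, m)
  "havbtwxny" → prefix "hav" already present; 6 new (b, t, w, x, n, y)
  "havfplnl" → prefix "hav" already present; 5 new (f, p, l, n, l)
  "havnpkbj" → prefix "havnpkb" already present; 1 new (j)
  "hasdgrwljc" → prefix "hasdgrw" already present; 3 new (l, j, c)
Total nodes = 8 + 12 + 7 + 6 + 6 + 0 + 3 + 4 + 1 + 7 + 5 + 0 + 4 + 6 + 5 + 1 + 3 = 78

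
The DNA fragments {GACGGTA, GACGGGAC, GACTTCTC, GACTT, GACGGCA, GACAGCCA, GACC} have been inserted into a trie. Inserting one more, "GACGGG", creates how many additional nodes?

0

Every character of "GACGGG" already lies on an existing path (it is a prefix of some stored word).
No new nodes are needed: 0.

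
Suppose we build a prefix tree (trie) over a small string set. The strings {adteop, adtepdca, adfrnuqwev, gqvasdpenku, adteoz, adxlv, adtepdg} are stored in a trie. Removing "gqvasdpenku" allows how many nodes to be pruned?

11

Walk "gqvasdpenku" from the leaf back toward the root, removing each node that no remaining word uses.
No other word shares any prefix with "gqvasdpenku", so all 11 of its nodes go.
Nodes removed: 11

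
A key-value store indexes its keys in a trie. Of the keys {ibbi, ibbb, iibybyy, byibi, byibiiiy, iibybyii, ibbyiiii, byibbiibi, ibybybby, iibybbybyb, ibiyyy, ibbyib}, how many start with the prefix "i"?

9

Walk to "i"; the words in its subtree are exactly those with that prefix.
Words under "i": ibbb, ibbi, ibbyib, ibbyiiii, ibiyyy, ibybybby, iibybbybyb, iibybyii, iibybyy
Count: 9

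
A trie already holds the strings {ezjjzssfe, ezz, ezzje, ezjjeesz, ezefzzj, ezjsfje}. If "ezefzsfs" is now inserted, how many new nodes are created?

3

Walking "ezefzsfs" from the root, the first 5 characters ("ezefz") follow existing edges; "s" is the first miss.
New nodes needed: |"ezefzsfs"| − 5 = 8 − 5 = 3.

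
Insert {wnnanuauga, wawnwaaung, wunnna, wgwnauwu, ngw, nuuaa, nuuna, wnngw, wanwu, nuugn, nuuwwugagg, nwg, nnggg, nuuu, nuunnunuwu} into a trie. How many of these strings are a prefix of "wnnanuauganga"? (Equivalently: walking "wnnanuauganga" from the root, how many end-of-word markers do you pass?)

1

Traverse "wnnanuauganga" character by character; count nodes along the way that are marked as word ends.
Prefixes of the query that are stored words: "wnnanuauga"
Count: 1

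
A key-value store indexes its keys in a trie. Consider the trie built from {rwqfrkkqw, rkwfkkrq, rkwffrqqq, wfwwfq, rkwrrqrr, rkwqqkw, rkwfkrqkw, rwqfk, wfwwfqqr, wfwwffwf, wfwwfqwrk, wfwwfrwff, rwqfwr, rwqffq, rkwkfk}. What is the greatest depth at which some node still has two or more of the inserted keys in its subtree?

6

The deepest shared node is where two words last agree before diverging.
e.g. "wfwwfq" and "wfwwfqqr" share the prefix "wfwwfq" of length 6; no pair shares a longer one.
Longest shared-prefix length: 6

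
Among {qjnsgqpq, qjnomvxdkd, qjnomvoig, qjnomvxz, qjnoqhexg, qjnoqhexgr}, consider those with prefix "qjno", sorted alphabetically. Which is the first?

DFS of the "qjno" subtree visits, in order: "qjnomvoig", "qjnomvxdkd", "qjnomvxz", "qjnoqhexg", "qjnoqhexgr"
The 1st is qjnomvoig.

qjnomvoig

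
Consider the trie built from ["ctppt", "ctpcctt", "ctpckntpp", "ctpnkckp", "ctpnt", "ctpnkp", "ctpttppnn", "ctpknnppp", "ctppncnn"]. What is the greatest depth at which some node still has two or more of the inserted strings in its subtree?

Equivalently: take the maximum, over all pairs, of their longest common prefix length.
e.g. "ctpnkckp" and "ctpnkp" share the prefix "ctpnk" of length 5; no pair shares a longer one.
Longest shared-prefix length: 5

5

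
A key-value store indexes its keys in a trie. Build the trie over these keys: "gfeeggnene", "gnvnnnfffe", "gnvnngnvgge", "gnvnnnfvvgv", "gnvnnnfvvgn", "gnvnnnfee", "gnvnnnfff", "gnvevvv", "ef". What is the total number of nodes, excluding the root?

38

Count nodes per top-level branch (shared prefixes stored once):
  'e'-branch (ef): 2 nodes
  'g'-branch (gfeeggnene, gnvevvv, gnvnngnvgge, gnvnnnfee, gnvnnnfff, gnvnnnfffe, gnvnnnfvvgn, gnvnnnfvvgv): 36 nodes
Sum: 38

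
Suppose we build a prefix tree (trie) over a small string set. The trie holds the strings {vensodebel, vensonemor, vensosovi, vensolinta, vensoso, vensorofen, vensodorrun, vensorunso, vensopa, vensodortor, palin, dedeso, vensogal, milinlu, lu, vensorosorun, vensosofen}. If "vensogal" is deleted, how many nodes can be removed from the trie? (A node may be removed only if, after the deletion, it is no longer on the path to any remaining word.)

3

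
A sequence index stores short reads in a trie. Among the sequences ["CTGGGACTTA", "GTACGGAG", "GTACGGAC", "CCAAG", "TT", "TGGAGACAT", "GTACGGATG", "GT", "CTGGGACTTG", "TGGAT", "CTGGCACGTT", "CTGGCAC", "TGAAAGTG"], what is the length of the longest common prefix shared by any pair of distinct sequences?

9

Look for the deepest trie node that still has at least two words in its subtree.
e.g. "CTGGGACTTA" and "CTGGGACTTG" share the prefix "CTGGGACTT" of length 9; no pair shares a longer one.
Longest shared-prefix length: 9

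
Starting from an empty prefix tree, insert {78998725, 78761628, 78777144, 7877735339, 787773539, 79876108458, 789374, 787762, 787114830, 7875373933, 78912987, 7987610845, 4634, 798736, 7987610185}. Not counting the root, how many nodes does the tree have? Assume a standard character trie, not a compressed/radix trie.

For each word, the new-node count is its length minus the longest prefix already in the trie:
  "78998725" → 8 new (7, 8, 9, 9, 8, 7, 2, 5)
  "78761628" → prefix "78" already present; 6 new (7, 6, 1, 6, 2, 8)
  "78777144" → prefix "787" already present; 5 new (7, 7, 1, 4, 4)
  "7877735339" → prefix "78777" already present; 5 new (3, 5, 3, 3, 9)
  "787773539" → prefix "78777353" already present; 1 new (9)
  "79876108458" → prefix "7" already present; 10 new (9, 8, 7, 6, 1, 0, 8, 4, 5, 8)
  "789374" → prefix "789" already present; 3 new (3, 7, 4)
  "787762" → prefix "7877" already present; 2 new (6, 2)
  "787114830" → prefix "787" already present; 6 new (1, 1, 4, 8, 3, 0)
  "7875373933" → prefix "787" already present; 7 new (5, 3, 7, 3, 9, 3, 3)
  "78912987" → prefix "789" already present; 5 new (1, 2, 9, 8, 7)
  "7987610845" → prefix "7987610845" already present; 0 new (none)
  "4634" → 4 new (4, 6, 3, 4)
  "798736" → prefix "7987" already present; 2 new (3, 6)
  "7987610185" → prefix "7987610" already present; 3 new (1, 8, 5)
Total nodes = 8 + 6 + 5 + 5 + 1 + 10 + 3 + 2 + 6 + 7 + 5 + 0 + 4 + 2 + 3 = 67

67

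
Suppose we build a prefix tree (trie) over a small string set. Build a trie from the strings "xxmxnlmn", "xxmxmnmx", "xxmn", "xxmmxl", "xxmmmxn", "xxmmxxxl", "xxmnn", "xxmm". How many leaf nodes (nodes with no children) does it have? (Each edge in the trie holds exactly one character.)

6

Leaves are exactly the stored words that no other stored word extends.
Those words: "xxmmmxn", "xxmmxl", "xxmmxxxl", "xxmnn", "xxmxmnmx", "xxmxnlmn"
Leaf count: 6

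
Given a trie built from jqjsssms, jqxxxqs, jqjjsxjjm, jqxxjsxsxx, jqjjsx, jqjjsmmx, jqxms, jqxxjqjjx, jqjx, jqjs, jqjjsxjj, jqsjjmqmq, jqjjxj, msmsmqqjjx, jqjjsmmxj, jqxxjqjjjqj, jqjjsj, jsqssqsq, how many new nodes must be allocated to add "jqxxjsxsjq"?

2

"jqxxjsxs" is already a path in the trie; the remaining "jq" must be added.
New nodes needed: |"jqxxjsxsjq"| − 8 = 10 − 8 = 2.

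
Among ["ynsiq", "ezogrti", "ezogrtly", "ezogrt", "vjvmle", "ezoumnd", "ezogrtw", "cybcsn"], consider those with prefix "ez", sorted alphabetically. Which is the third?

DFS of the "ez" subtree visits, in order: "ezogrt", "ezogrti", "ezogrtly", "ezogrtw", "ezoumnd"
Position 3: ezogrtly

ezogrtly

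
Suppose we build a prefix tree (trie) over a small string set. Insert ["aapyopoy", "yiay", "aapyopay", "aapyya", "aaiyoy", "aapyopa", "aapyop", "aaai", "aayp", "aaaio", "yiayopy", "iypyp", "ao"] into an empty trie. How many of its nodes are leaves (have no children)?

Leaves are exactly the stored words that no other stored word extends.
Those words: "aaaio", "aaiyoy", "aapyopay", "aapyopoy", "aapyya", "aayp", "ao", "iypyp", "yiayopy"
Leaf count: 9

9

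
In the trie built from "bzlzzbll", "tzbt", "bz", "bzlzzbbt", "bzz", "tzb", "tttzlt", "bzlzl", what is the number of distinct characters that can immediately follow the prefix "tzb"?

1

Walk "tzb" from the root, arriving at one node.
Distinct next characters after "tzb": t.
That node has 1 child edge.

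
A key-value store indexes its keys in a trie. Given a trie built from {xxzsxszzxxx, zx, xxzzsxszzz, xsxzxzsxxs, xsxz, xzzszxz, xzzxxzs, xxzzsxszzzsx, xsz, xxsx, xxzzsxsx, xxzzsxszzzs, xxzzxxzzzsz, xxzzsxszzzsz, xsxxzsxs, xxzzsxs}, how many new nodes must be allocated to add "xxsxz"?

1

Walking "xxsxz" from the root, the first 4 characters ("xxsx") follow existing edges; "z" is the first miss.
Each of the 1 remaining characters creates one node.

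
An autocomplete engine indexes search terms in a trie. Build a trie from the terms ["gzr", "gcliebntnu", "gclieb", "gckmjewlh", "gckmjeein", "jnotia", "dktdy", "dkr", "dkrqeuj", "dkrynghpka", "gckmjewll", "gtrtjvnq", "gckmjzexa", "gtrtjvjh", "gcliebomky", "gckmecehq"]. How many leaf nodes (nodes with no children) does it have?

A leaf is a node with no children — equivalently, the end of a word that is not a proper prefix of any other stored word.
Those words: "dkrqeuj", "dkrynghpka", "dktdy", "gckmecehq", "gckmjeein", "gckmjewlh", "gckmjewll", "gckmjzexa", "gcliebntnu", "gcliebomky", "gtrtjvjh", "gtrtjvnq", "gzr", "jnotia"
Leaf count: 14

14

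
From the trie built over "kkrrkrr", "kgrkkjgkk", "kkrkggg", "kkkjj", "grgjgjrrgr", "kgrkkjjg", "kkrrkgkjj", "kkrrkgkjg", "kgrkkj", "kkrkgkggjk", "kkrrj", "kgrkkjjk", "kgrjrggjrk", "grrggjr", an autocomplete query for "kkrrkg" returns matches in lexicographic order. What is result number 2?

Filter for "kkrrkg…" and sort: "kkrrkgkjg", "kkrrkgkjj"
Position 2: kkrrkgkjj

kkrrkgkjj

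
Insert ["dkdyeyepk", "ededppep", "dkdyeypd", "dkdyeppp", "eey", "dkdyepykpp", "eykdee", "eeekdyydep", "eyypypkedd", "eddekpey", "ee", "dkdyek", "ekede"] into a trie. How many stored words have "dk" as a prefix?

Walk to "dk"; the words in its subtree are exactly those with that prefix.
Words under "dk": dkdyek, dkdyeppp, dkdyepykpp, dkdyeyepk, dkdyeypd
Count: 5

5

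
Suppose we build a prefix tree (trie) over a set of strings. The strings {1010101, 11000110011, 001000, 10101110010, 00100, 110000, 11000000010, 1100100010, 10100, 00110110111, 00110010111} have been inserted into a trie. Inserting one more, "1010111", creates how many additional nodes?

0

Every character of "1010111" already lies on an existing path (it is a prefix of some stored word).
No new nodes are needed: 0.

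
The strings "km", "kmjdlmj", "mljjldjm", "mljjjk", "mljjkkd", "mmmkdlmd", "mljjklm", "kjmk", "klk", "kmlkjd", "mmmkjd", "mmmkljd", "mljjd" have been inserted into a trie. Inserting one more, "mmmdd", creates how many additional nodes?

2

The longest prefix of "mmmdd" already in the trie is "mmm" (length 3).
Each of the 2 remaining characters creates one node.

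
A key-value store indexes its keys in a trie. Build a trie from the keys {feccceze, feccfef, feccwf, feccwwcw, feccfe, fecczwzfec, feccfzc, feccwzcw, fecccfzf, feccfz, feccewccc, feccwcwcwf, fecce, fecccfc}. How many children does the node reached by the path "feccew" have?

1

The children of the "feccew" node are the distinct next characters among strings starting with "feccew".
Characters that immediately follow "feccew" among the stored strings: {c}.
That node has 1 child edge.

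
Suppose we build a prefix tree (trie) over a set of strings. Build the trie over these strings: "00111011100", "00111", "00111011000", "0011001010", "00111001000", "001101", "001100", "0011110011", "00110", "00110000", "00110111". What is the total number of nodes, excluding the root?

Count nodes per top-level branch (shared prefixes stored once):
  '0'-branch (00110, 001100, 00110000, 0011001010, 001101, 00110111, 00111, 00111001000, 00111011000, 00111011100, 0011110011): 35 nodes
Sum: 35

35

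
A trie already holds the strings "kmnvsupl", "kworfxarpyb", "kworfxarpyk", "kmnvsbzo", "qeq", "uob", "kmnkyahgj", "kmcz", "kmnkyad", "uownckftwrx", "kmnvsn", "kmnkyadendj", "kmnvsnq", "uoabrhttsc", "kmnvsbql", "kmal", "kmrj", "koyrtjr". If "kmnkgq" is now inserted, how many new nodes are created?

Walking "kmnkgq" from the root, the first 4 characters ("kmnk") follow existing edges; "g" is the first miss.
New nodes needed: |"kmnkgq"| − 4 = 6 − 4 = 2.

2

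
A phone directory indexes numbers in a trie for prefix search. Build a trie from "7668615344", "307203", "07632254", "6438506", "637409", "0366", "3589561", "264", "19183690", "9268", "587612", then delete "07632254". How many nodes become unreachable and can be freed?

A node on "07632254"'s path can go only if nothing else ends at it or branches off below it.
The suffix "7632254" (7 nodes) is used only by "07632254"; the node for "0" still has the child "3", so pruning stops there.
Nodes removed: 7

7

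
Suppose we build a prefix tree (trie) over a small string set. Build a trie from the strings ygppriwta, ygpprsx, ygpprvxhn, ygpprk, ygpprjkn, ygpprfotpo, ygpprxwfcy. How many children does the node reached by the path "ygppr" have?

The children of the "ygppr" node are the distinct next characters among strings starting with "ygppr".
Distinct next characters after "ygppr": f, i, j, k, s, v, x.
That node has 7 child edges.

7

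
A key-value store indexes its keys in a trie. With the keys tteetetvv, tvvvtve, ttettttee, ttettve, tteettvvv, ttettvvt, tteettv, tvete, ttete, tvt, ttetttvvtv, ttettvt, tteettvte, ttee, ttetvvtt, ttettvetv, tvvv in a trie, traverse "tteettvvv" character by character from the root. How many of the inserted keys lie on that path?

3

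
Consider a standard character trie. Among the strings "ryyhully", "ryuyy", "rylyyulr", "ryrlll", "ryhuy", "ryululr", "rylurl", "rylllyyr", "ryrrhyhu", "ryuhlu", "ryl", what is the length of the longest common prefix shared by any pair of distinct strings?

Look for the deepest trie node that still has at least two words in its subtree.
e.g. "ryl" and "rylllyyr" share the prefix "ryl" of length 3; no pair shares a longer one.
Longest shared-prefix length: 3

3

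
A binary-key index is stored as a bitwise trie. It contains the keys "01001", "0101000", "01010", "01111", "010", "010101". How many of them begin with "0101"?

Traverse to the node for "0101", then collect every word in that subtree.
Words under "0101": 01010, 0101000, 010101
Count: 3

3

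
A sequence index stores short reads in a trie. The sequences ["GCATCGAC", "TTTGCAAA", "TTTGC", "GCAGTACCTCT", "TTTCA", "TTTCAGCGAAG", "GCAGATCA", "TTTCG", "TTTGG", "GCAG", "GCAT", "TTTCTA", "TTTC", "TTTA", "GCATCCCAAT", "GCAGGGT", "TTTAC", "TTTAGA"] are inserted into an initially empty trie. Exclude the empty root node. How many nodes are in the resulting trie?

52

For each word, the new-node count is its length minus the longest prefix already in the trie:
  "GCATCGAC" → 8 new (G, C, A, T, C, G, A, C)
  "TTTGCAAA" → 8 new (T, T, T, G, C, A, A, A)
  "TTTGC" → prefix "TTTGC" already present; 0 new (none)
  "GCAGTACCTCT" → prefix "GCA" already present; 8 new (G, T, A, C, C, T, C, T)
  "TTTCA" → prefix "TTT" already present; 2 new (C, A)
  "TTTCAGCGAAG" → prefix "TTTCA" already present; 6 new (G, C, G, A, A, G)
  "GCAGATCA" → prefix "GCAG" already present; 4 new (A, T, C, A)
  "TTTCG" → prefix "TTTC" already present; 1 new (G)
  "TTTGG" → prefix "TTTG" already present; 1 new (G)
  "GCAG" → prefix "GCAG" already present; 0 new (none)
  "GCAT" → prefix "GCAT" already present; 0 new (none)
  "TTTCTA" → prefix "TTTC" already present; 2 new (T, A)
  "TTTC" → prefix "TTTC" already present; 0 new (none)
  "TTTA" → prefix "TTT" already present; 1 new (A)
  "GCATCCCAAT" → prefix "GCATC" already present; 5 new (C, C, A, A, T)
  "GCAGGGT" → prefix "GCAG" already present; 3 new (G, G, T)
  "TTTAC" → prefix "TTTA" already present; 1 new (C)
  "TTTAGA" → prefix "TTTA" already present; 2 new (G, A)
Total nodes = 8 + 8 + 0 + 8 + 2 + 6 + 4 + 1 + 1 + 0 + 0 + 2 + 0 + 1 + 5 + 3 + 1 + 2 = 52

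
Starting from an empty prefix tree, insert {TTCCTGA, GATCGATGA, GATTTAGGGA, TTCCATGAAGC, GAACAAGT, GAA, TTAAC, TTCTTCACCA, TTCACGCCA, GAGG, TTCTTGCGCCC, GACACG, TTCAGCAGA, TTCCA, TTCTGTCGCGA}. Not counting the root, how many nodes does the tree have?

76

Count nodes per top-level branch (shared prefixes stored once):
  'G'-branch (GAA, GAACAAGT, GACACG, GAGG, GATCGATGA, GATTTAGGGA): 28 nodes
  'T'-branch (TTAAC, TTCACGCCA, TTCAGCAGA, TTCCA, TTCCATGAAGC, TTCCTGA, TTCTGTCGCGA, TTCTTCACCA, TTCTTGCGCCC): 48 nodes
Sum: 76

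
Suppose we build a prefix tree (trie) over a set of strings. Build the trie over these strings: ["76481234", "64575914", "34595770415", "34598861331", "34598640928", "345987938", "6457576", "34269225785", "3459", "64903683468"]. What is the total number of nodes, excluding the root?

64

Trace insertions, counting only characters that open a new branch:
  "76481234" → 8 new (7, 6, 4, 8, 1, 2, 3, 4)
  "64575914" → 8 new (6, 4, 5, 7, 5, 9, 1, 4)
  "34595770415" → 11 new (3, 4, 5, 9, 5, 7, 7, 0, 4, 1, 5)
  "34598861331" → prefix "3459" already present; 7 new (8, 8, 6, 1, 3, 3, 1)
  "34598640928" → prefix "34598" already present; 6 new (6, 4, 0, 9, 2, 8)
  "345987938" → prefix "34598" already present; 4 new (7, 9, 3, 8)
  "6457576" → prefix "64575" already present; 2 new (7, 6)
  "34269225785" → prefix "34" already present; 9 new (2, 6, 9, 2, 2, 5, 7, 8, 5)
  "3459" → prefix "3459" already present; 0 new (none)
  "64903683468" → prefix "64" already present; 9 new (9, 0, 3, 6, 8, 3, 4, 6, 8)
Total nodes = 8 + 8 + 11 + 7 + 6 + 4 + 2 + 9 + 0 + 9 = 64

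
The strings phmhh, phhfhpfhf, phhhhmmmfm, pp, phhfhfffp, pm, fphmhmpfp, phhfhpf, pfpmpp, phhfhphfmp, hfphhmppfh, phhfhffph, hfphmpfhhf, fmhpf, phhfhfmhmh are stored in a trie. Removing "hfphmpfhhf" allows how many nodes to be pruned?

6

After clearing the end-marker at "hfphmpfhhf", prune upward until reaching a node still needed by another word.
The suffix "mpfhhf" (6 nodes) is used only by "hfphmpfhhf"; the node for "hfph" still has the child "h", so pruning stops there.
Nodes removed: 6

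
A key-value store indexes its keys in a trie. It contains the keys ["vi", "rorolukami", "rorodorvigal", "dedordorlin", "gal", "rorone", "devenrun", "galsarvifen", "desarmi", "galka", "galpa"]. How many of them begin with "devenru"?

Walk to "devenru"; the words in its subtree are exactly those with that prefix.
Words under "devenru": devenrun
Count: 1

1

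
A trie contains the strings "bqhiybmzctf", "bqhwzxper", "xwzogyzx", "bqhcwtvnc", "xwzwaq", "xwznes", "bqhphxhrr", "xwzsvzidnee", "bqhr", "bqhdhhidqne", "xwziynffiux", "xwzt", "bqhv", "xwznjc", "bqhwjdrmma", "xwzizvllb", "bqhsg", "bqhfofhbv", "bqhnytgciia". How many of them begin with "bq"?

11

Filter for entries beginning with "bq":
Matches: "bqhcwtvnc", "bqhdhhidqne", "bqhfofhbv", "bqhiybmzctf", "bqhnytgciia", "bqhphxhrr", "bqhr", "bqhsg", "bqhv", "bqhwjdrmma", "bqhwzxper"
Count: 11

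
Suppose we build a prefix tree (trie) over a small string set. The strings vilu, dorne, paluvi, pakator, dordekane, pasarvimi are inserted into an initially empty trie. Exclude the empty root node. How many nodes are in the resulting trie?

Count nodes per top-level branch (shared prefixes stored once):
  'd'-branch (dordekane, dorne): 11 nodes
  'p'-branch (pakator, paluvi, pasarvimi): 18 nodes
  'v'-branch (vilu): 4 nodes
Sum: 33

33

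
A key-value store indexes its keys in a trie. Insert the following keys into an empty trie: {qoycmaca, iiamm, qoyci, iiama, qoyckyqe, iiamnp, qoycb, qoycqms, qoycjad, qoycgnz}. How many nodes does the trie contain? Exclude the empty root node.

Count nodes per top-level branch (shared prefixes stored once):
  'i'-branch (iiama, iiamm, iiamnp): 8 nodes
  'q'-branch (qoycb, qoycgnz, qoyci, qoycjad, qoyckyqe, qoycmaca, qoycqms): 23 nodes
Sum: 31

31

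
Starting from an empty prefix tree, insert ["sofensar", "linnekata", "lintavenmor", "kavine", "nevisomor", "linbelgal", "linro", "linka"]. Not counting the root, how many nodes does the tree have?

For each word, the new-node count is its length minus the longest prefix already in the trie:
  "sofensar" → 8 new (s, o, f, e, n, s, a, r)
  "linnekata" → 9 new (l, i, n, n, e, k, a, t, a)
  "lintavenmor" → prefix "lin" already present; 8 new (t, a, v, e, n, m, o, r)
  "kavine" → 6 new (k, a, v, i, n, e)
  "nevisomor" → 9 new (n, e, v, i, s, o, m, o, r)
  "linbelgal" → prefix "lin" already present; 6 new (b, e, l, g, a, l)
  "linro" → prefix "lin" already present; 2 new (r, o)
  "linka" → prefix "lin" already present; 2 new (k, a)
Total nodes = 8 + 9 + 8 + 6 + 9 + 6 + 2 + 2 = 50

50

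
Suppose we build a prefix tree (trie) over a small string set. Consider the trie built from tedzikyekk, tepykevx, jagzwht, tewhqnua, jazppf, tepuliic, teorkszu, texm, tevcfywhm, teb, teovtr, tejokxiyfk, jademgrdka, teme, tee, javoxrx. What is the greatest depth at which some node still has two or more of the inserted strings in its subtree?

3

The deepest shared node is where two words last agree before diverging.
"teorkszu" and "teovtr" agree on "teo" (3 characters) before diverging; nothing deeper is shared.
Longest shared-prefix length: 3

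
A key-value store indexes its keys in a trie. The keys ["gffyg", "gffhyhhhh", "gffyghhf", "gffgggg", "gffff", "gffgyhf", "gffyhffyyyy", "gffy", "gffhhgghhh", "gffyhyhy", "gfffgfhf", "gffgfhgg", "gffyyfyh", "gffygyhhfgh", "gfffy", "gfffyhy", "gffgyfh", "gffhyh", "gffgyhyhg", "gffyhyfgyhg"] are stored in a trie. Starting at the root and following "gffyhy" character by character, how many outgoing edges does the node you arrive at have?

2

Follow the path "gffyhy" to its node, then look at its outgoing edges.
Characters that immediately follow "gffyhy" among the stored strings: {f, h}.
That node has 2 child edges.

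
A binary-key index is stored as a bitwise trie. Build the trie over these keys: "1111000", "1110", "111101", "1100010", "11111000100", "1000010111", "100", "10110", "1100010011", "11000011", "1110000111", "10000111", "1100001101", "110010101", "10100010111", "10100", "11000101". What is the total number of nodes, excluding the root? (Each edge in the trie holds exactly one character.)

For each word, the new-node count is its length minus the longest prefix already in the trie:
  "1111000" → 7 new (1, 1, 1, 1, 0, 0, 0)
  "1110" → prefix "111" already present; 1 new (0)
  "111101" → prefix "11110" already present; 1 new (1)
  "1100010" → prefix "11" already present; 5 new (0, 0, 0, 1, 0)
  "11111000100" → prefix "1111" already present; 7 new (1, 0, 0, 0, 1, 0, 0)
  "1000010111" → prefix "1" already present; 9 new (0, 0, 0, 0, 1, 0, 1, 1, 1)
  "100" → prefix "100" already present; 0 new (none)
  "10110" → prefix "10" already present; 3 new (1, 1, 0)
  "1100010011" → prefix "1100010" already present; 3 new (0, 1, 1)
  "11000011" → prefix "11000" already present; 3 new (0, 1, 1)
  "1110000111" → prefix "1110" already present; 6 new (0, 0, 0, 1, 1, 1)
  "10000111" → prefix "100001" already present; 2 new (1, 1)
  "1100001101" → prefix "11000011" already present; 2 new (0, 1)
  "110010101" → prefix "1100" already present; 5 new (1, 0, 1, 0, 1)
  "10100010111" → prefix "101" already present; 8 new (0, 0, 0, 1, 0, 1, 1, 1)
  "10100" → prefix "10100" already present; 0 new (none)
  "11000101" → prefix "1100010" already present; 1 new (1)
Total nodes = 7 + 1 + 1 + 5 + 7 + 9 + 0 + 3 + 3 + 3 + 6 + 2 + 2 + 5 + 8 + 0 + 1 = 63

63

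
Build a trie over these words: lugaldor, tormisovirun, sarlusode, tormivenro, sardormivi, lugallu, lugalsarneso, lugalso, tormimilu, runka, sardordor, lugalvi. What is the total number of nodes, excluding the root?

65

Count nodes per top-level branch (shared prefixes stored once):
  'l'-branch (lugaldor, lugallu, lugalsarneso, lugalso, lugalvi): 20 nodes
  'r'-branch (runka): 5 nodes
  's'-branch (sardordor, sardormivi, sarlusode): 19 nodes
  't'-branch (tormimilu, tormisovirun, tormivenro): 21 nodes
Sum: 65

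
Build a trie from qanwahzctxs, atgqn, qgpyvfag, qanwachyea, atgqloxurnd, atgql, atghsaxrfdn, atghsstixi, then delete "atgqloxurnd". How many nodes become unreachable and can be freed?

6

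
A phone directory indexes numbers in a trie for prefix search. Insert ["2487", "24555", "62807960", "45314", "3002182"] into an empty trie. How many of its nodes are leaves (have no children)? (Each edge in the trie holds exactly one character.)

5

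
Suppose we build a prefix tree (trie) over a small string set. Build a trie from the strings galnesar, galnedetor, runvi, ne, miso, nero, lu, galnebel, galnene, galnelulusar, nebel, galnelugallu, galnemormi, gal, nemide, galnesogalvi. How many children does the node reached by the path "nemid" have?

1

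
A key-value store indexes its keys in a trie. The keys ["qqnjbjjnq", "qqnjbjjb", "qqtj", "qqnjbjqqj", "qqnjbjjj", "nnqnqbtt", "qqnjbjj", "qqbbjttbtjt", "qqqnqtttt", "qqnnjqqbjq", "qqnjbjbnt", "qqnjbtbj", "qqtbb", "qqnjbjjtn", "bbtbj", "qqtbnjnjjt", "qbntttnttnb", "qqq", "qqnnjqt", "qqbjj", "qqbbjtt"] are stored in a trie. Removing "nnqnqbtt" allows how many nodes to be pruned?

8

A node on "nnqnqbtt"'s path can go only if nothing else ends at it or branches off below it.
No other word shares any prefix with "nnqnqbtt", so all 8 of its nodes go.
Nodes removed: 8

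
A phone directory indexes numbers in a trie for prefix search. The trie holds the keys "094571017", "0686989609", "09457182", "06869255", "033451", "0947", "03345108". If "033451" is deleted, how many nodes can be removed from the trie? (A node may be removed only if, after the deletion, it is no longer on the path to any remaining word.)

0

A node on "033451"'s path can go only if nothing else ends at it or branches off below it.
Every node on "033451" is still needed (e.g. by "03345108"), so nothing is freed.
Nodes removed: 0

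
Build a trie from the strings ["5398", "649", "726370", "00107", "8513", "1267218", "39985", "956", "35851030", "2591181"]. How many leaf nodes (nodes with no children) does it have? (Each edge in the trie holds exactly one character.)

Leaves are exactly the stored words that no other stored word extends.
Those words: "00107", "1267218", "2591181", "35851030", "39985", "5398", "649", "726370", "8513", "956"
Leaf count: 10

10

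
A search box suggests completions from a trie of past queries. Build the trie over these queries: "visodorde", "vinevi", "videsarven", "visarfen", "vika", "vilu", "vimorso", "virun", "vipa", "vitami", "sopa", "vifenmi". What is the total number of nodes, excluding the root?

53

For each word, the new-node count is its length minus the longest prefix already in the trie:
  "visodorde" → 9 new (v, i, s, o, d, o, r, d, e)
  "vinevi" → prefix "vi" already present; 4 new (n, e, v, i)
  "videsarven" → prefix "vi" already present; 8 new (d, e, s, a, r, v, e, n)
  "visarfen" → prefix "vis" already present; 5 new (a, r, f, e, n)
  "vika" → prefix "vi" already present; 2 new (k, a)
  "vilu" → prefix "vi" already present; 2 new (l, u)
  "vimorso" → prefix "vi" already present; 5 new (m, o, r, s, o)
  "virun" → prefix "vi" already present; 3 new (r, u, n)
  "vipa" → prefix "vi" already present; 2 new (p, a)
  "vitami" → prefix "vi" already present; 4 new (t, a, m, i)
  "sopa" → 4 new (s, o, p, a)
  "vifenmi" → prefix "vi" already present; 5 new (f, e, n, m, i)
Total nodes = 9 + 4 + 8 + 5 + 2 + 2 + 5 + 3 + 2 + 4 + 4 + 5 = 53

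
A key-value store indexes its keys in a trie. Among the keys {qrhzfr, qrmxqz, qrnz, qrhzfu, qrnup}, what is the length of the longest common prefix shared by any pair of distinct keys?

Look for the deepest trie node that still has at least two words in its subtree.
"qrhzfr" and "qrhzfu" agree on "qrhzf" (5 characters) before diverging; nothing deeper is shared.
Longest shared-prefix length: 5

5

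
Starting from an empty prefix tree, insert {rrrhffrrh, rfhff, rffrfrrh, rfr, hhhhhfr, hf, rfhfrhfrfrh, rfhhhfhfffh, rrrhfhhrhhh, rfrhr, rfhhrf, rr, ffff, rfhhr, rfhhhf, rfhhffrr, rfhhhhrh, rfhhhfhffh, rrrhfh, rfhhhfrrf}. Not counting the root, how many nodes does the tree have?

For each word, the new-node count is its length minus the longest prefix already in the trie:
  "rrrhffrrh" → 9 new (r, r, r, h, f, f, r, r, h)
  "rfhff" → prefix "r" already present; 4 new (f, h, f, f)
  "rffrfrrh" → prefix "rf" already present; 6 new (f, r, f, r, r, h)
  "rfr" → prefix "rf" already present; 1 new (r)
  "hhhhhfr" → 7 new (h, h, h, h, h, f, r)
  "hf" → prefix "h" already present; 1 new (f)
  "rfhfrhfrfrh" → prefix "rfhf" already present; 7 new (r, h, f, r, f, r, h)
  "rfhhhfhfffh" → prefix "rfh" already present; 8 new (h, h, f, h, f, f, f, h)
  "rrrhfhhrhhh" → prefix "rrrhf" already present; 6 new (h, h, r, h, h, h)
  "rfrhr" → prefix "rfr" already present; 2 new (h, r)
  "rfhhrf" → prefix "rfhh" already present; 2 new (r, f)
  "rr" → prefix "rr" already present; 0 new (none)
  "ffff" → 4 new (f, f, f, f)
  "rfhhr" → prefix "rfhhr" already present; 0 new (none)
  "rfhhhf" → prefix "rfhhhf" already present; 0 new (none)
  "rfhhffrr" → prefix "rfhh" already present; 4 new (f, f, r, r)
  "rfhhhhrh" → prefix "rfhhh" already present; 3 new (h, r, h)
  "rfhhhfhffh" → prefix "rfhhhfhff" already present; 1 new (h)
  "rrrhfh" → prefix "rrrhfh" already present; 0 new (none)
  "rfhhhfrrf" → prefix "rfhhhf" already present; 3 new (r, r, f)
Total nodes = 9 + 4 + 6 + 1 + 7 + 1 + 7 + 8 + 6 + 2 + 2 + 0 + 4 + 0 + 0 + 4 + 3 + 1 + 0 + 3 = 68

68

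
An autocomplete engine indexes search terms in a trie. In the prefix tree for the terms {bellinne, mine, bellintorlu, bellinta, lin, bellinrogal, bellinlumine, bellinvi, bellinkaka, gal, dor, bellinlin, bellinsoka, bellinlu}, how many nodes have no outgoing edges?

A leaf is a node with no children — equivalently, the end of a word that is not a proper prefix of any other stored word.
Those words: "bellinkaka", "bellinlin", "bellinlumine", "bellinne", "bellinrogal", "bellinsoka", "bellinta", "bellintorlu", "bellinvi", "dor", "gal", "lin", "mine"
Leaf count: 13

13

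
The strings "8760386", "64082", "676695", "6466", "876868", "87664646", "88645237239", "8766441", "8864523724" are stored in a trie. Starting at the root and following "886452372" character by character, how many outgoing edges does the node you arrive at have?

The children of the "886452372" node are the distinct next characters among strings starting with "886452372".
Distinct next characters after "886452372": 3, 4.
That node has 2 child edges.

2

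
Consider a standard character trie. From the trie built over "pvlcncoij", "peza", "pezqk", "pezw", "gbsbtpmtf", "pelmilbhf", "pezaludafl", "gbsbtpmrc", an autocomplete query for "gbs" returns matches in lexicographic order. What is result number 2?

Filter for "gbs…" and sort: "gbsbtpmrc", "gbsbtpmtf"
Position 2: gbsbtpmtf

gbsbtpmtf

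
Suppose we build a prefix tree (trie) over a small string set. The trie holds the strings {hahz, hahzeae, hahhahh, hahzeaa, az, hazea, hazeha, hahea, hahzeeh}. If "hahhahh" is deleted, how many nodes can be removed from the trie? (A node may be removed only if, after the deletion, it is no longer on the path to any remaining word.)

4

After clearing the end-marker at "hahhahh", prune upward until reaching a node still needed by another word.
The suffix "hahh" (4 nodes) is used only by "hahhahh"; the node for "hah" still has the child "z", so pruning stops there.
Nodes removed: 4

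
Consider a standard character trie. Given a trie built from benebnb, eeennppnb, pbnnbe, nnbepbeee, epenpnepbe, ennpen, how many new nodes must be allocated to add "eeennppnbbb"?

Walking "eeennppnbbb" from the root, the first 9 characters ("eeennppnb") follow existing edges; "b" is the first miss.
Each of the 2 remaining characters creates one node.

2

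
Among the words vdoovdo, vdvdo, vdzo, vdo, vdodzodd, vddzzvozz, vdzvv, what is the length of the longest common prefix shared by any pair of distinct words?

The deepest shared node is where two words last agree before diverging.
"vdo" and "vdodzodd" agree on "vdo" (3 characters) before diverging; nothing deeper is shared.
Longest shared-prefix length: 3

3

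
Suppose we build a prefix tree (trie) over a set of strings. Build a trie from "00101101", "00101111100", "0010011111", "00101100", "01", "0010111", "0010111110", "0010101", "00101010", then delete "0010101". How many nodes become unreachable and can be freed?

A node on "0010101"'s path can go only if nothing else ends at it or branches off below it.
Every node on "0010101" is still needed (e.g. by "00101010"), so nothing is freed.
Nodes removed: 0

0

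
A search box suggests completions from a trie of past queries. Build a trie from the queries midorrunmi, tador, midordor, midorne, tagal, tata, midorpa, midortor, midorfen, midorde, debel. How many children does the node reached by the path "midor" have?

Walk "midor" from the root, arriving at one node.
Characters that immediately follow "midor" among the stored strings: {d, f, n, p, r, t}.
That node has 6 child edges.

6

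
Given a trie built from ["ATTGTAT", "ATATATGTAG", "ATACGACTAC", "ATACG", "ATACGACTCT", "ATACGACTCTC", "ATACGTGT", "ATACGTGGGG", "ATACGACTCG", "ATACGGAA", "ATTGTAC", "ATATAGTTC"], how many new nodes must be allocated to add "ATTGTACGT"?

2

Walking "ATTGTACGT" from the root, the first 7 characters ("ATTGTAC") follow existing edges; "G" is the first miss.
New nodes needed: |"ATTGTACGT"| − 7 = 9 − 7 = 2.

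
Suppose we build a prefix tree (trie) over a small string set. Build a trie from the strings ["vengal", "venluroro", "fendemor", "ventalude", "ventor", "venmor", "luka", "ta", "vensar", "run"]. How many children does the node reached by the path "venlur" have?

1

Walk "venlur" from the root, arriving at one node.
Distinct next characters after "venlur": o.
That node has 1 child edge.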